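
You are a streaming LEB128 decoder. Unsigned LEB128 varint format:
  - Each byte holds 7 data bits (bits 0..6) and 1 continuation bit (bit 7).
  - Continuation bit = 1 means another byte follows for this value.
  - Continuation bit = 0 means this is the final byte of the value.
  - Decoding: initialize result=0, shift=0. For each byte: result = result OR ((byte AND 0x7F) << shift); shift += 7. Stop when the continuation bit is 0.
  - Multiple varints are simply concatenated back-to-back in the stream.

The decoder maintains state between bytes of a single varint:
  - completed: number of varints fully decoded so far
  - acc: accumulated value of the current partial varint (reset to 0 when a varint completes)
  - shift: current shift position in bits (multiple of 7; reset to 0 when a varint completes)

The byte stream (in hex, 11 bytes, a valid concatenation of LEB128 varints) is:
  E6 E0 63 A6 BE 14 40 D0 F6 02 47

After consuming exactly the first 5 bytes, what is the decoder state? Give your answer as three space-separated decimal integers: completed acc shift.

Answer: 1 7974 14

Derivation:
byte[0]=0xE6 cont=1 payload=0x66: acc |= 102<<0 -> completed=0 acc=102 shift=7
byte[1]=0xE0 cont=1 payload=0x60: acc |= 96<<7 -> completed=0 acc=12390 shift=14
byte[2]=0x63 cont=0 payload=0x63: varint #1 complete (value=1634406); reset -> completed=1 acc=0 shift=0
byte[3]=0xA6 cont=1 payload=0x26: acc |= 38<<0 -> completed=1 acc=38 shift=7
byte[4]=0xBE cont=1 payload=0x3E: acc |= 62<<7 -> completed=1 acc=7974 shift=14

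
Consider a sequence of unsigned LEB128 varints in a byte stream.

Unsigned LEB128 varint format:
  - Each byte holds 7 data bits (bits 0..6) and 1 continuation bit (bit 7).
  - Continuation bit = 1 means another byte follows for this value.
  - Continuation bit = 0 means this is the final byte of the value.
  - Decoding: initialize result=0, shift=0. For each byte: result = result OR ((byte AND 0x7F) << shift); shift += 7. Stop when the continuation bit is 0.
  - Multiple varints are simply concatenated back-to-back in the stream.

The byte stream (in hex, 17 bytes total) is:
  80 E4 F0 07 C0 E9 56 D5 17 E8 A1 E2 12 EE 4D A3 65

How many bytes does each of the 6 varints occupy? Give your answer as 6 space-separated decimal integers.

  byte[0]=0x80 cont=1 payload=0x00=0: acc |= 0<<0 -> acc=0 shift=7
  byte[1]=0xE4 cont=1 payload=0x64=100: acc |= 100<<7 -> acc=12800 shift=14
  byte[2]=0xF0 cont=1 payload=0x70=112: acc |= 112<<14 -> acc=1847808 shift=21
  byte[3]=0x07 cont=0 payload=0x07=7: acc |= 7<<21 -> acc=16527872 shift=28 [end]
Varint 1: bytes[0:4] = 80 E4 F0 07 -> value 16527872 (4 byte(s))
  byte[4]=0xC0 cont=1 payload=0x40=64: acc |= 64<<0 -> acc=64 shift=7
  byte[5]=0xE9 cont=1 payload=0x69=105: acc |= 105<<7 -> acc=13504 shift=14
  byte[6]=0x56 cont=0 payload=0x56=86: acc |= 86<<14 -> acc=1422528 shift=21 [end]
Varint 2: bytes[4:7] = C0 E9 56 -> value 1422528 (3 byte(s))
  byte[7]=0xD5 cont=1 payload=0x55=85: acc |= 85<<0 -> acc=85 shift=7
  byte[8]=0x17 cont=0 payload=0x17=23: acc |= 23<<7 -> acc=3029 shift=14 [end]
Varint 3: bytes[7:9] = D5 17 -> value 3029 (2 byte(s))
  byte[9]=0xE8 cont=1 payload=0x68=104: acc |= 104<<0 -> acc=104 shift=7
  byte[10]=0xA1 cont=1 payload=0x21=33: acc |= 33<<7 -> acc=4328 shift=14
  byte[11]=0xE2 cont=1 payload=0x62=98: acc |= 98<<14 -> acc=1609960 shift=21
  byte[12]=0x12 cont=0 payload=0x12=18: acc |= 18<<21 -> acc=39358696 shift=28 [end]
Varint 4: bytes[9:13] = E8 A1 E2 12 -> value 39358696 (4 byte(s))
  byte[13]=0xEE cont=1 payload=0x6E=110: acc |= 110<<0 -> acc=110 shift=7
  byte[14]=0x4D cont=0 payload=0x4D=77: acc |= 77<<7 -> acc=9966 shift=14 [end]
Varint 5: bytes[13:15] = EE 4D -> value 9966 (2 byte(s))
  byte[15]=0xA3 cont=1 payload=0x23=35: acc |= 35<<0 -> acc=35 shift=7
  byte[16]=0x65 cont=0 payload=0x65=101: acc |= 101<<7 -> acc=12963 shift=14 [end]
Varint 6: bytes[15:17] = A3 65 -> value 12963 (2 byte(s))

Answer: 4 3 2 4 2 2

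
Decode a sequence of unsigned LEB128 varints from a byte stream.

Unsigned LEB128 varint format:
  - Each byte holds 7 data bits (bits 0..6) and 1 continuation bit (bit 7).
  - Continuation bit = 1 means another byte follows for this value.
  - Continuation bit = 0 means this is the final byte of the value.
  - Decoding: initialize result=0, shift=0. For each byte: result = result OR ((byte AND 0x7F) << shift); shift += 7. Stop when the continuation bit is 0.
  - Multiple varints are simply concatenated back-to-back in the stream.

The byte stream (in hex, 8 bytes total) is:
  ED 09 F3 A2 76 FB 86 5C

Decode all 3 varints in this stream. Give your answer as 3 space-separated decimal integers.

Answer: 1261 1937779 1508219

Derivation:
  byte[0]=0xED cont=1 payload=0x6D=109: acc |= 109<<0 -> acc=109 shift=7
  byte[1]=0x09 cont=0 payload=0x09=9: acc |= 9<<7 -> acc=1261 shift=14 [end]
Varint 1: bytes[0:2] = ED 09 -> value 1261 (2 byte(s))
  byte[2]=0xF3 cont=1 payload=0x73=115: acc |= 115<<0 -> acc=115 shift=7
  byte[3]=0xA2 cont=1 payload=0x22=34: acc |= 34<<7 -> acc=4467 shift=14
  byte[4]=0x76 cont=0 payload=0x76=118: acc |= 118<<14 -> acc=1937779 shift=21 [end]
Varint 2: bytes[2:5] = F3 A2 76 -> value 1937779 (3 byte(s))
  byte[5]=0xFB cont=1 payload=0x7B=123: acc |= 123<<0 -> acc=123 shift=7
  byte[6]=0x86 cont=1 payload=0x06=6: acc |= 6<<7 -> acc=891 shift=14
  byte[7]=0x5C cont=0 payload=0x5C=92: acc |= 92<<14 -> acc=1508219 shift=21 [end]
Varint 3: bytes[5:8] = FB 86 5C -> value 1508219 (3 byte(s))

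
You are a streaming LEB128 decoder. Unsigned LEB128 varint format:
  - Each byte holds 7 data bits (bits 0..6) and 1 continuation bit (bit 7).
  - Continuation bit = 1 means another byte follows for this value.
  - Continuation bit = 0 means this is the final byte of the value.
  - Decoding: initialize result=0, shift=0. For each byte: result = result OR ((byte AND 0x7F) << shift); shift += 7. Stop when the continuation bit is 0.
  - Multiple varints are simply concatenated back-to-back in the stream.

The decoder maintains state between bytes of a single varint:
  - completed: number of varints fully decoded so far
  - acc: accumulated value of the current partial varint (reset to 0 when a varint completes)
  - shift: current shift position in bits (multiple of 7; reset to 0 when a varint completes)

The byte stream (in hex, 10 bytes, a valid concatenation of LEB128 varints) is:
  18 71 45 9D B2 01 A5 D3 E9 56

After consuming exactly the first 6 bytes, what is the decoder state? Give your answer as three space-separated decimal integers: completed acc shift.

byte[0]=0x18 cont=0 payload=0x18: varint #1 complete (value=24); reset -> completed=1 acc=0 shift=0
byte[1]=0x71 cont=0 payload=0x71: varint #2 complete (value=113); reset -> completed=2 acc=0 shift=0
byte[2]=0x45 cont=0 payload=0x45: varint #3 complete (value=69); reset -> completed=3 acc=0 shift=0
byte[3]=0x9D cont=1 payload=0x1D: acc |= 29<<0 -> completed=3 acc=29 shift=7
byte[4]=0xB2 cont=1 payload=0x32: acc |= 50<<7 -> completed=3 acc=6429 shift=14
byte[5]=0x01 cont=0 payload=0x01: varint #4 complete (value=22813); reset -> completed=4 acc=0 shift=0

Answer: 4 0 0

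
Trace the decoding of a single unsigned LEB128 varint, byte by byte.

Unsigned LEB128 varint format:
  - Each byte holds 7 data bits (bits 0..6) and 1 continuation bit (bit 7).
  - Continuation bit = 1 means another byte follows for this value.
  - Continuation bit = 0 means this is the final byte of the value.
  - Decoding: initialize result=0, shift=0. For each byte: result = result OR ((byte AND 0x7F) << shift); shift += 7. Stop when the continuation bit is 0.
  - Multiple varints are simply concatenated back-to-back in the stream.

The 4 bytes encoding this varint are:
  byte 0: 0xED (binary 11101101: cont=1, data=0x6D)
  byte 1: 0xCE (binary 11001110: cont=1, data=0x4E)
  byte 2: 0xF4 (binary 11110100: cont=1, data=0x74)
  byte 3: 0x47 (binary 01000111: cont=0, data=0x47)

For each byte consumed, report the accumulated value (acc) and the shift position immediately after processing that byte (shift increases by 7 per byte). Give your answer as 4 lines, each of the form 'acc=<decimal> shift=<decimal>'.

Answer: acc=109 shift=7
acc=10093 shift=14
acc=1910637 shift=21
acc=150808429 shift=28

Derivation:
byte 0=0xED: payload=0x6D=109, contrib = 109<<0 = 109; acc -> 109, shift -> 7
byte 1=0xCE: payload=0x4E=78, contrib = 78<<7 = 9984; acc -> 10093, shift -> 14
byte 2=0xF4: payload=0x74=116, contrib = 116<<14 = 1900544; acc -> 1910637, shift -> 21
byte 3=0x47: payload=0x47=71, contrib = 71<<21 = 148897792; acc -> 150808429, shift -> 28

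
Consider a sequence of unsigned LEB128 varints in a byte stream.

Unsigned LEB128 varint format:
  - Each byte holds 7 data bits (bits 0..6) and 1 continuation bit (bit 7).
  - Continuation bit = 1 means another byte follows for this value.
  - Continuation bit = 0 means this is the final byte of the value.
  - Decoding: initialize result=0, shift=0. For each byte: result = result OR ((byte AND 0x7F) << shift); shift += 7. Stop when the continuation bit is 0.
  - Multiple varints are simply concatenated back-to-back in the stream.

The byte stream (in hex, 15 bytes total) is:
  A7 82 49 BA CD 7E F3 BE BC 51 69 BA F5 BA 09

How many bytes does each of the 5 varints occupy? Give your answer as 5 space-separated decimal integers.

Answer: 3 3 4 1 4

Derivation:
  byte[0]=0xA7 cont=1 payload=0x27=39: acc |= 39<<0 -> acc=39 shift=7
  byte[1]=0x82 cont=1 payload=0x02=2: acc |= 2<<7 -> acc=295 shift=14
  byte[2]=0x49 cont=0 payload=0x49=73: acc |= 73<<14 -> acc=1196327 shift=21 [end]
Varint 1: bytes[0:3] = A7 82 49 -> value 1196327 (3 byte(s))
  byte[3]=0xBA cont=1 payload=0x3A=58: acc |= 58<<0 -> acc=58 shift=7
  byte[4]=0xCD cont=1 payload=0x4D=77: acc |= 77<<7 -> acc=9914 shift=14
  byte[5]=0x7E cont=0 payload=0x7E=126: acc |= 126<<14 -> acc=2074298 shift=21 [end]
Varint 2: bytes[3:6] = BA CD 7E -> value 2074298 (3 byte(s))
  byte[6]=0xF3 cont=1 payload=0x73=115: acc |= 115<<0 -> acc=115 shift=7
  byte[7]=0xBE cont=1 payload=0x3E=62: acc |= 62<<7 -> acc=8051 shift=14
  byte[8]=0xBC cont=1 payload=0x3C=60: acc |= 60<<14 -> acc=991091 shift=21
  byte[9]=0x51 cont=0 payload=0x51=81: acc |= 81<<21 -> acc=170860403 shift=28 [end]
Varint 3: bytes[6:10] = F3 BE BC 51 -> value 170860403 (4 byte(s))
  byte[10]=0x69 cont=0 payload=0x69=105: acc |= 105<<0 -> acc=105 shift=7 [end]
Varint 4: bytes[10:11] = 69 -> value 105 (1 byte(s))
  byte[11]=0xBA cont=1 payload=0x3A=58: acc |= 58<<0 -> acc=58 shift=7
  byte[12]=0xF5 cont=1 payload=0x75=117: acc |= 117<<7 -> acc=15034 shift=14
  byte[13]=0xBA cont=1 payload=0x3A=58: acc |= 58<<14 -> acc=965306 shift=21
  byte[14]=0x09 cont=0 payload=0x09=9: acc |= 9<<21 -> acc=19839674 shift=28 [end]
Varint 5: bytes[11:15] = BA F5 BA 09 -> value 19839674 (4 byte(s))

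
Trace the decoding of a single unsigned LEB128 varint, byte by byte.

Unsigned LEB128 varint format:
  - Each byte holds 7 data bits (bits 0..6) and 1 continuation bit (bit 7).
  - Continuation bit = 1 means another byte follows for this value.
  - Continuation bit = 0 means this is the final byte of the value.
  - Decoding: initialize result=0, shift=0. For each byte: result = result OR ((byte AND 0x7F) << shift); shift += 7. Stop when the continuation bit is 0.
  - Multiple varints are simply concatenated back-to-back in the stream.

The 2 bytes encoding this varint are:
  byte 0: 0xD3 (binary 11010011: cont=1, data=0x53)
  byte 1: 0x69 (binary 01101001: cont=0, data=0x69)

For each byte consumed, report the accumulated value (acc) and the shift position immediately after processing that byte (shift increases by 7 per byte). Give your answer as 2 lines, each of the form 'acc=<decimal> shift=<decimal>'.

byte 0=0xD3: payload=0x53=83, contrib = 83<<0 = 83; acc -> 83, shift -> 7
byte 1=0x69: payload=0x69=105, contrib = 105<<7 = 13440; acc -> 13523, shift -> 14

Answer: acc=83 shift=7
acc=13523 shift=14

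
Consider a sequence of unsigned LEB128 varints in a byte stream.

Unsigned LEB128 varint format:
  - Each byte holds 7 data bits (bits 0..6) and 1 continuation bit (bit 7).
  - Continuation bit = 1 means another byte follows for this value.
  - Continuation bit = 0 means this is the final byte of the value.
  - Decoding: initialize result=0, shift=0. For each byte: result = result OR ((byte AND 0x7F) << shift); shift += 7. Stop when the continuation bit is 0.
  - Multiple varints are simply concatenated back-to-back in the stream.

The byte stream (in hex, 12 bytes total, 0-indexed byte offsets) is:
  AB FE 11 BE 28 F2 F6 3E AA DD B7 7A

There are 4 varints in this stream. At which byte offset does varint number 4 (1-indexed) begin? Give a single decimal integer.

Answer: 8

Derivation:
  byte[0]=0xAB cont=1 payload=0x2B=43: acc |= 43<<0 -> acc=43 shift=7
  byte[1]=0xFE cont=1 payload=0x7E=126: acc |= 126<<7 -> acc=16171 shift=14
  byte[2]=0x11 cont=0 payload=0x11=17: acc |= 17<<14 -> acc=294699 shift=21 [end]
Varint 1: bytes[0:3] = AB FE 11 -> value 294699 (3 byte(s))
  byte[3]=0xBE cont=1 payload=0x3E=62: acc |= 62<<0 -> acc=62 shift=7
  byte[4]=0x28 cont=0 payload=0x28=40: acc |= 40<<7 -> acc=5182 shift=14 [end]
Varint 2: bytes[3:5] = BE 28 -> value 5182 (2 byte(s))
  byte[5]=0xF2 cont=1 payload=0x72=114: acc |= 114<<0 -> acc=114 shift=7
  byte[6]=0xF6 cont=1 payload=0x76=118: acc |= 118<<7 -> acc=15218 shift=14
  byte[7]=0x3E cont=0 payload=0x3E=62: acc |= 62<<14 -> acc=1031026 shift=21 [end]
Varint 3: bytes[5:8] = F2 F6 3E -> value 1031026 (3 byte(s))
  byte[8]=0xAA cont=1 payload=0x2A=42: acc |= 42<<0 -> acc=42 shift=7
  byte[9]=0xDD cont=1 payload=0x5D=93: acc |= 93<<7 -> acc=11946 shift=14
  byte[10]=0xB7 cont=1 payload=0x37=55: acc |= 55<<14 -> acc=913066 shift=21
  byte[11]=0x7A cont=0 payload=0x7A=122: acc |= 122<<21 -> acc=256765610 shift=28 [end]
Varint 4: bytes[8:12] = AA DD B7 7A -> value 256765610 (4 byte(s))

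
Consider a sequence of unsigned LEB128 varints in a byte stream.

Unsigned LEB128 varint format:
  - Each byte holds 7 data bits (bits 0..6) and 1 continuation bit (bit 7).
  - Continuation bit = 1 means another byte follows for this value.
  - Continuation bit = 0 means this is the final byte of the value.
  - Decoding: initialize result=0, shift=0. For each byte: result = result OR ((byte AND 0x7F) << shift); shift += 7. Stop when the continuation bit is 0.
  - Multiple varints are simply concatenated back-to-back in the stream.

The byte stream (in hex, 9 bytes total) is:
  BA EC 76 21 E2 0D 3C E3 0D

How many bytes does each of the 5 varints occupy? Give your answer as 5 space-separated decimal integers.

  byte[0]=0xBA cont=1 payload=0x3A=58: acc |= 58<<0 -> acc=58 shift=7
  byte[1]=0xEC cont=1 payload=0x6C=108: acc |= 108<<7 -> acc=13882 shift=14
  byte[2]=0x76 cont=0 payload=0x76=118: acc |= 118<<14 -> acc=1947194 shift=21 [end]
Varint 1: bytes[0:3] = BA EC 76 -> value 1947194 (3 byte(s))
  byte[3]=0x21 cont=0 payload=0x21=33: acc |= 33<<0 -> acc=33 shift=7 [end]
Varint 2: bytes[3:4] = 21 -> value 33 (1 byte(s))
  byte[4]=0xE2 cont=1 payload=0x62=98: acc |= 98<<0 -> acc=98 shift=7
  byte[5]=0x0D cont=0 payload=0x0D=13: acc |= 13<<7 -> acc=1762 shift=14 [end]
Varint 3: bytes[4:6] = E2 0D -> value 1762 (2 byte(s))
  byte[6]=0x3C cont=0 payload=0x3C=60: acc |= 60<<0 -> acc=60 shift=7 [end]
Varint 4: bytes[6:7] = 3C -> value 60 (1 byte(s))
  byte[7]=0xE3 cont=1 payload=0x63=99: acc |= 99<<0 -> acc=99 shift=7
  byte[8]=0x0D cont=0 payload=0x0D=13: acc |= 13<<7 -> acc=1763 shift=14 [end]
Varint 5: bytes[7:9] = E3 0D -> value 1763 (2 byte(s))

Answer: 3 1 2 1 2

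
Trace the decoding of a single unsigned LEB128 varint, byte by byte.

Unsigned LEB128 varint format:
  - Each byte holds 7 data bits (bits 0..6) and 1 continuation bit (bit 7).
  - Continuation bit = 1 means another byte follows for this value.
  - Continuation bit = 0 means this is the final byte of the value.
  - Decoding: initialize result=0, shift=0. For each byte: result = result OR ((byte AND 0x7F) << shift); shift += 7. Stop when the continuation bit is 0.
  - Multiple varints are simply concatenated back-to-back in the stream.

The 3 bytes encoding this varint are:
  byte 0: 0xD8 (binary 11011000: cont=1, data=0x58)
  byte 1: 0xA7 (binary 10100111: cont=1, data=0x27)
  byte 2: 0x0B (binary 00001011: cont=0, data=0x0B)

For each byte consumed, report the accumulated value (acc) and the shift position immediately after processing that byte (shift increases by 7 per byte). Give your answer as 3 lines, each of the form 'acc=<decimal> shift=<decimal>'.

Answer: acc=88 shift=7
acc=5080 shift=14
acc=185304 shift=21

Derivation:
byte 0=0xD8: payload=0x58=88, contrib = 88<<0 = 88; acc -> 88, shift -> 7
byte 1=0xA7: payload=0x27=39, contrib = 39<<7 = 4992; acc -> 5080, shift -> 14
byte 2=0x0B: payload=0x0B=11, contrib = 11<<14 = 180224; acc -> 185304, shift -> 21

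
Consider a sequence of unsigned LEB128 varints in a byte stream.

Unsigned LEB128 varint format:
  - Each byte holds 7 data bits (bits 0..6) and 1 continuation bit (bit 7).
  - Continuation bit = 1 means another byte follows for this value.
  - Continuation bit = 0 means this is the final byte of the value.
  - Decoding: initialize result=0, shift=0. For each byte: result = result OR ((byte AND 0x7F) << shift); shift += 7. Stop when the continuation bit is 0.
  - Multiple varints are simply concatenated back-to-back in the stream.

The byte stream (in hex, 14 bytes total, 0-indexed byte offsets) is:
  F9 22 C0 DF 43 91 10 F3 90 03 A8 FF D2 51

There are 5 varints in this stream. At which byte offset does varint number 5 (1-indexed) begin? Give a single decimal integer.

Answer: 10

Derivation:
  byte[0]=0xF9 cont=1 payload=0x79=121: acc |= 121<<0 -> acc=121 shift=7
  byte[1]=0x22 cont=0 payload=0x22=34: acc |= 34<<7 -> acc=4473 shift=14 [end]
Varint 1: bytes[0:2] = F9 22 -> value 4473 (2 byte(s))
  byte[2]=0xC0 cont=1 payload=0x40=64: acc |= 64<<0 -> acc=64 shift=7
  byte[3]=0xDF cont=1 payload=0x5F=95: acc |= 95<<7 -> acc=12224 shift=14
  byte[4]=0x43 cont=0 payload=0x43=67: acc |= 67<<14 -> acc=1109952 shift=21 [end]
Varint 2: bytes[2:5] = C0 DF 43 -> value 1109952 (3 byte(s))
  byte[5]=0x91 cont=1 payload=0x11=17: acc |= 17<<0 -> acc=17 shift=7
  byte[6]=0x10 cont=0 payload=0x10=16: acc |= 16<<7 -> acc=2065 shift=14 [end]
Varint 3: bytes[5:7] = 91 10 -> value 2065 (2 byte(s))
  byte[7]=0xF3 cont=1 payload=0x73=115: acc |= 115<<0 -> acc=115 shift=7
  byte[8]=0x90 cont=1 payload=0x10=16: acc |= 16<<7 -> acc=2163 shift=14
  byte[9]=0x03 cont=0 payload=0x03=3: acc |= 3<<14 -> acc=51315 shift=21 [end]
Varint 4: bytes[7:10] = F3 90 03 -> value 51315 (3 byte(s))
  byte[10]=0xA8 cont=1 payload=0x28=40: acc |= 40<<0 -> acc=40 shift=7
  byte[11]=0xFF cont=1 payload=0x7F=127: acc |= 127<<7 -> acc=16296 shift=14
  byte[12]=0xD2 cont=1 payload=0x52=82: acc |= 82<<14 -> acc=1359784 shift=21
  byte[13]=0x51 cont=0 payload=0x51=81: acc |= 81<<21 -> acc=171229096 shift=28 [end]
Varint 5: bytes[10:14] = A8 FF D2 51 -> value 171229096 (4 byte(s))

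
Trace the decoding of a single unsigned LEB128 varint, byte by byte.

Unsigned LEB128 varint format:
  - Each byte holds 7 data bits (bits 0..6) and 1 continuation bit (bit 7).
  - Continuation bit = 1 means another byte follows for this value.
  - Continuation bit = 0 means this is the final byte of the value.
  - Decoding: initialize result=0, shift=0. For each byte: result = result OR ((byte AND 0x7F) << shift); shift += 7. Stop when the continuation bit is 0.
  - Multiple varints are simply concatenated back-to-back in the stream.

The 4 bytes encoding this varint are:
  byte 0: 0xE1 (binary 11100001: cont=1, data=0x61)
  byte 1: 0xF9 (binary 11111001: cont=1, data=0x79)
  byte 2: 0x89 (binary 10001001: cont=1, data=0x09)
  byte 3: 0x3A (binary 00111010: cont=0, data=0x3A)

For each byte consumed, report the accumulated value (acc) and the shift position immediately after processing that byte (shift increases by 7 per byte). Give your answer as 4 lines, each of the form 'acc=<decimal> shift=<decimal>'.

Answer: acc=97 shift=7
acc=15585 shift=14
acc=163041 shift=21
acc=121797857 shift=28

Derivation:
byte 0=0xE1: payload=0x61=97, contrib = 97<<0 = 97; acc -> 97, shift -> 7
byte 1=0xF9: payload=0x79=121, contrib = 121<<7 = 15488; acc -> 15585, shift -> 14
byte 2=0x89: payload=0x09=9, contrib = 9<<14 = 147456; acc -> 163041, shift -> 21
byte 3=0x3A: payload=0x3A=58, contrib = 58<<21 = 121634816; acc -> 121797857, shift -> 28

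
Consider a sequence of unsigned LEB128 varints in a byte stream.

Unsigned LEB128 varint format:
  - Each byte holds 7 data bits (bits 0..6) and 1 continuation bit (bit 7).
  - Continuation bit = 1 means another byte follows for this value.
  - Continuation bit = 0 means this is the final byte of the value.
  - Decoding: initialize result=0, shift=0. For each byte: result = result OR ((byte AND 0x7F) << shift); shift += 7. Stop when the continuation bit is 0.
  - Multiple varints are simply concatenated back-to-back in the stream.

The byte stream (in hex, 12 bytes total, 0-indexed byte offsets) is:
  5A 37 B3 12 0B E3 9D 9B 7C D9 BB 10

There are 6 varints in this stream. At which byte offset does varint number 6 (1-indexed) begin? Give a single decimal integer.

  byte[0]=0x5A cont=0 payload=0x5A=90: acc |= 90<<0 -> acc=90 shift=7 [end]
Varint 1: bytes[0:1] = 5A -> value 90 (1 byte(s))
  byte[1]=0x37 cont=0 payload=0x37=55: acc |= 55<<0 -> acc=55 shift=7 [end]
Varint 2: bytes[1:2] = 37 -> value 55 (1 byte(s))
  byte[2]=0xB3 cont=1 payload=0x33=51: acc |= 51<<0 -> acc=51 shift=7
  byte[3]=0x12 cont=0 payload=0x12=18: acc |= 18<<7 -> acc=2355 shift=14 [end]
Varint 3: bytes[2:4] = B3 12 -> value 2355 (2 byte(s))
  byte[4]=0x0B cont=0 payload=0x0B=11: acc |= 11<<0 -> acc=11 shift=7 [end]
Varint 4: bytes[4:5] = 0B -> value 11 (1 byte(s))
  byte[5]=0xE3 cont=1 payload=0x63=99: acc |= 99<<0 -> acc=99 shift=7
  byte[6]=0x9D cont=1 payload=0x1D=29: acc |= 29<<7 -> acc=3811 shift=14
  byte[7]=0x9B cont=1 payload=0x1B=27: acc |= 27<<14 -> acc=446179 shift=21
  byte[8]=0x7C cont=0 payload=0x7C=124: acc |= 124<<21 -> acc=260493027 shift=28 [end]
Varint 5: bytes[5:9] = E3 9D 9B 7C -> value 260493027 (4 byte(s))
  byte[9]=0xD9 cont=1 payload=0x59=89: acc |= 89<<0 -> acc=89 shift=7
  byte[10]=0xBB cont=1 payload=0x3B=59: acc |= 59<<7 -> acc=7641 shift=14
  byte[11]=0x10 cont=0 payload=0x10=16: acc |= 16<<14 -> acc=269785 shift=21 [end]
Varint 6: bytes[9:12] = D9 BB 10 -> value 269785 (3 byte(s))

Answer: 9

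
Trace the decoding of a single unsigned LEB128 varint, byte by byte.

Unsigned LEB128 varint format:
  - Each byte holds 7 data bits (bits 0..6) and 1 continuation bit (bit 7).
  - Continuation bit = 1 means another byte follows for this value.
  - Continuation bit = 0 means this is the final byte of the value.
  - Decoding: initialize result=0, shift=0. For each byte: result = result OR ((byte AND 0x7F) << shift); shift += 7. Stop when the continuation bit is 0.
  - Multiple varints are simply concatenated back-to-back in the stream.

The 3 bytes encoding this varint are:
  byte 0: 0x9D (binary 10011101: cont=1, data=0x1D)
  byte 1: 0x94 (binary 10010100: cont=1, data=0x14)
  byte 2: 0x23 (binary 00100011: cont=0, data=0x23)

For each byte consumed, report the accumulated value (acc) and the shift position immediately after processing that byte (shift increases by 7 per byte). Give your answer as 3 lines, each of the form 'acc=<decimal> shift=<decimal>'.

byte 0=0x9D: payload=0x1D=29, contrib = 29<<0 = 29; acc -> 29, shift -> 7
byte 1=0x94: payload=0x14=20, contrib = 20<<7 = 2560; acc -> 2589, shift -> 14
byte 2=0x23: payload=0x23=35, contrib = 35<<14 = 573440; acc -> 576029, shift -> 21

Answer: acc=29 shift=7
acc=2589 shift=14
acc=576029 shift=21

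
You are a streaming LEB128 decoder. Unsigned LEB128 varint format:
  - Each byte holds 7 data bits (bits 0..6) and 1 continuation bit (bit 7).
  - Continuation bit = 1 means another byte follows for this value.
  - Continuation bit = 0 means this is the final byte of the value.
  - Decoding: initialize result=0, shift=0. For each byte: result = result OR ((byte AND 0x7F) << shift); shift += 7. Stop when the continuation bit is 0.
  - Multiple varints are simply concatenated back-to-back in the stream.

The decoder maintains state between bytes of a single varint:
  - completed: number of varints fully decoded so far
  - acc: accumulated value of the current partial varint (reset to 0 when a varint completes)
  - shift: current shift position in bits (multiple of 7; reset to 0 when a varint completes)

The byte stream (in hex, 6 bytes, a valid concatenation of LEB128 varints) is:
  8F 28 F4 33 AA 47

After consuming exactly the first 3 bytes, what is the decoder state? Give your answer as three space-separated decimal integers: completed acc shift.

Answer: 1 116 7

Derivation:
byte[0]=0x8F cont=1 payload=0x0F: acc |= 15<<0 -> completed=0 acc=15 shift=7
byte[1]=0x28 cont=0 payload=0x28: varint #1 complete (value=5135); reset -> completed=1 acc=0 shift=0
byte[2]=0xF4 cont=1 payload=0x74: acc |= 116<<0 -> completed=1 acc=116 shift=7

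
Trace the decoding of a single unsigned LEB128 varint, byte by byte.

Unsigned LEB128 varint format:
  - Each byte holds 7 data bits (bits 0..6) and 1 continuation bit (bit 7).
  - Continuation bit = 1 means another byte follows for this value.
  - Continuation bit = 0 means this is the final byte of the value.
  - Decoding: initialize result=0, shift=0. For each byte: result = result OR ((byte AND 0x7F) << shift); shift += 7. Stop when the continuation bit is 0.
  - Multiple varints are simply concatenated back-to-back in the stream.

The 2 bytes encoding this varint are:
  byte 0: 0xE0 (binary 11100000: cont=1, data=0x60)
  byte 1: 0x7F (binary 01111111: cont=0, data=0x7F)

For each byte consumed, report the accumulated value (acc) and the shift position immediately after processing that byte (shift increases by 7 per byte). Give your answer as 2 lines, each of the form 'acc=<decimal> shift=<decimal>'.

Answer: acc=96 shift=7
acc=16352 shift=14

Derivation:
byte 0=0xE0: payload=0x60=96, contrib = 96<<0 = 96; acc -> 96, shift -> 7
byte 1=0x7F: payload=0x7F=127, contrib = 127<<7 = 16256; acc -> 16352, shift -> 14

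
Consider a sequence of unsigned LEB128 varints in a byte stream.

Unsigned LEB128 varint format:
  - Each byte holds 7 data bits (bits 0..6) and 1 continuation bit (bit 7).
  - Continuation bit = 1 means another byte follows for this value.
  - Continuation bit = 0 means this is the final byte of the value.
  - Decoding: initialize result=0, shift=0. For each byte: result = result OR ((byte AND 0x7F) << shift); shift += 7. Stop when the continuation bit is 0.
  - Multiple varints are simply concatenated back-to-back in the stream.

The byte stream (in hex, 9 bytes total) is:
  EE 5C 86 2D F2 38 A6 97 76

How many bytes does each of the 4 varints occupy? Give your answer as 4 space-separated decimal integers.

  byte[0]=0xEE cont=1 payload=0x6E=110: acc |= 110<<0 -> acc=110 shift=7
  byte[1]=0x5C cont=0 payload=0x5C=92: acc |= 92<<7 -> acc=11886 shift=14 [end]
Varint 1: bytes[0:2] = EE 5C -> value 11886 (2 byte(s))
  byte[2]=0x86 cont=1 payload=0x06=6: acc |= 6<<0 -> acc=6 shift=7
  byte[3]=0x2D cont=0 payload=0x2D=45: acc |= 45<<7 -> acc=5766 shift=14 [end]
Varint 2: bytes[2:4] = 86 2D -> value 5766 (2 byte(s))
  byte[4]=0xF2 cont=1 payload=0x72=114: acc |= 114<<0 -> acc=114 shift=7
  byte[5]=0x38 cont=0 payload=0x38=56: acc |= 56<<7 -> acc=7282 shift=14 [end]
Varint 3: bytes[4:6] = F2 38 -> value 7282 (2 byte(s))
  byte[6]=0xA6 cont=1 payload=0x26=38: acc |= 38<<0 -> acc=38 shift=7
  byte[7]=0x97 cont=1 payload=0x17=23: acc |= 23<<7 -> acc=2982 shift=14
  byte[8]=0x76 cont=0 payload=0x76=118: acc |= 118<<14 -> acc=1936294 shift=21 [end]
Varint 4: bytes[6:9] = A6 97 76 -> value 1936294 (3 byte(s))

Answer: 2 2 2 3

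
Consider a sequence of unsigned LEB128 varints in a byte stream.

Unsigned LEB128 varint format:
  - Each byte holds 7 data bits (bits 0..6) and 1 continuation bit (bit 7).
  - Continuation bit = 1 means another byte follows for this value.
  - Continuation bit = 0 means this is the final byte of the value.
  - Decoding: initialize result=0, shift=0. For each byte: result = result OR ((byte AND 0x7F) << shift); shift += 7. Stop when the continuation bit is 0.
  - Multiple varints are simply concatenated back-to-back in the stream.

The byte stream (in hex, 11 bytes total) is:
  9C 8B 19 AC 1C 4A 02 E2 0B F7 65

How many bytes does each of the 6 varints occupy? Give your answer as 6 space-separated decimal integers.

Answer: 3 2 1 1 2 2

Derivation:
  byte[0]=0x9C cont=1 payload=0x1C=28: acc |= 28<<0 -> acc=28 shift=7
  byte[1]=0x8B cont=1 payload=0x0B=11: acc |= 11<<7 -> acc=1436 shift=14
  byte[2]=0x19 cont=0 payload=0x19=25: acc |= 25<<14 -> acc=411036 shift=21 [end]
Varint 1: bytes[0:3] = 9C 8B 19 -> value 411036 (3 byte(s))
  byte[3]=0xAC cont=1 payload=0x2C=44: acc |= 44<<0 -> acc=44 shift=7
  byte[4]=0x1C cont=0 payload=0x1C=28: acc |= 28<<7 -> acc=3628 shift=14 [end]
Varint 2: bytes[3:5] = AC 1C -> value 3628 (2 byte(s))
  byte[5]=0x4A cont=0 payload=0x4A=74: acc |= 74<<0 -> acc=74 shift=7 [end]
Varint 3: bytes[5:6] = 4A -> value 74 (1 byte(s))
  byte[6]=0x02 cont=0 payload=0x02=2: acc |= 2<<0 -> acc=2 shift=7 [end]
Varint 4: bytes[6:7] = 02 -> value 2 (1 byte(s))
  byte[7]=0xE2 cont=1 payload=0x62=98: acc |= 98<<0 -> acc=98 shift=7
  byte[8]=0x0B cont=0 payload=0x0B=11: acc |= 11<<7 -> acc=1506 shift=14 [end]
Varint 5: bytes[7:9] = E2 0B -> value 1506 (2 byte(s))
  byte[9]=0xF7 cont=1 payload=0x77=119: acc |= 119<<0 -> acc=119 shift=7
  byte[10]=0x65 cont=0 payload=0x65=101: acc |= 101<<7 -> acc=13047 shift=14 [end]
Varint 6: bytes[9:11] = F7 65 -> value 13047 (2 byte(s))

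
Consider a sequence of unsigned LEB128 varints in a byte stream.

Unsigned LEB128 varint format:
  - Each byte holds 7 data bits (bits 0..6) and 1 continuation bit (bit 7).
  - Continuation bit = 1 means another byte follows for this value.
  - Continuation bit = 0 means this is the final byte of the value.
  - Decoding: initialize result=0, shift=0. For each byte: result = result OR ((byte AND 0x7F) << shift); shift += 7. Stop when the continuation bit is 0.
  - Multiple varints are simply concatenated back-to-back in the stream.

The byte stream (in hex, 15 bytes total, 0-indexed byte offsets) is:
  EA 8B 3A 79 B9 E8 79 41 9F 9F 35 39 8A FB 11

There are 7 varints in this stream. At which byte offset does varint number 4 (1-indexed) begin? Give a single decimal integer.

Answer: 7

Derivation:
  byte[0]=0xEA cont=1 payload=0x6A=106: acc |= 106<<0 -> acc=106 shift=7
  byte[1]=0x8B cont=1 payload=0x0B=11: acc |= 11<<7 -> acc=1514 shift=14
  byte[2]=0x3A cont=0 payload=0x3A=58: acc |= 58<<14 -> acc=951786 shift=21 [end]
Varint 1: bytes[0:3] = EA 8B 3A -> value 951786 (3 byte(s))
  byte[3]=0x79 cont=0 payload=0x79=121: acc |= 121<<0 -> acc=121 shift=7 [end]
Varint 2: bytes[3:4] = 79 -> value 121 (1 byte(s))
  byte[4]=0xB9 cont=1 payload=0x39=57: acc |= 57<<0 -> acc=57 shift=7
  byte[5]=0xE8 cont=1 payload=0x68=104: acc |= 104<<7 -> acc=13369 shift=14
  byte[6]=0x79 cont=0 payload=0x79=121: acc |= 121<<14 -> acc=1995833 shift=21 [end]
Varint 3: bytes[4:7] = B9 E8 79 -> value 1995833 (3 byte(s))
  byte[7]=0x41 cont=0 payload=0x41=65: acc |= 65<<0 -> acc=65 shift=7 [end]
Varint 4: bytes[7:8] = 41 -> value 65 (1 byte(s))
  byte[8]=0x9F cont=1 payload=0x1F=31: acc |= 31<<0 -> acc=31 shift=7
  byte[9]=0x9F cont=1 payload=0x1F=31: acc |= 31<<7 -> acc=3999 shift=14
  byte[10]=0x35 cont=0 payload=0x35=53: acc |= 53<<14 -> acc=872351 shift=21 [end]
Varint 5: bytes[8:11] = 9F 9F 35 -> value 872351 (3 byte(s))
  byte[11]=0x39 cont=0 payload=0x39=57: acc |= 57<<0 -> acc=57 shift=7 [end]
Varint 6: bytes[11:12] = 39 -> value 57 (1 byte(s))
  byte[12]=0x8A cont=1 payload=0x0A=10: acc |= 10<<0 -> acc=10 shift=7
  byte[13]=0xFB cont=1 payload=0x7B=123: acc |= 123<<7 -> acc=15754 shift=14
  byte[14]=0x11 cont=0 payload=0x11=17: acc |= 17<<14 -> acc=294282 shift=21 [end]
Varint 7: bytes[12:15] = 8A FB 11 -> value 294282 (3 byte(s))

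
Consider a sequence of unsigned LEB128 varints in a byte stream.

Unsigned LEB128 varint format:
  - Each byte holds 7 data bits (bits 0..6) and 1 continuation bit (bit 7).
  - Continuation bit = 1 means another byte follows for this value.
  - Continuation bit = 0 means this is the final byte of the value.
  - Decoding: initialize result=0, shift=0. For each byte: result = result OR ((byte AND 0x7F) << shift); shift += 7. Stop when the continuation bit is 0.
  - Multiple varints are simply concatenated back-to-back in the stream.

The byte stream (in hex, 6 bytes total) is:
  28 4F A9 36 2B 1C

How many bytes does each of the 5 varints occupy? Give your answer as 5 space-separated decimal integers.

Answer: 1 1 2 1 1

Derivation:
  byte[0]=0x28 cont=0 payload=0x28=40: acc |= 40<<0 -> acc=40 shift=7 [end]
Varint 1: bytes[0:1] = 28 -> value 40 (1 byte(s))
  byte[1]=0x4F cont=0 payload=0x4F=79: acc |= 79<<0 -> acc=79 shift=7 [end]
Varint 2: bytes[1:2] = 4F -> value 79 (1 byte(s))
  byte[2]=0xA9 cont=1 payload=0x29=41: acc |= 41<<0 -> acc=41 shift=7
  byte[3]=0x36 cont=0 payload=0x36=54: acc |= 54<<7 -> acc=6953 shift=14 [end]
Varint 3: bytes[2:4] = A9 36 -> value 6953 (2 byte(s))
  byte[4]=0x2B cont=0 payload=0x2B=43: acc |= 43<<0 -> acc=43 shift=7 [end]
Varint 4: bytes[4:5] = 2B -> value 43 (1 byte(s))
  byte[5]=0x1C cont=0 payload=0x1C=28: acc |= 28<<0 -> acc=28 shift=7 [end]
Varint 5: bytes[5:6] = 1C -> value 28 (1 byte(s))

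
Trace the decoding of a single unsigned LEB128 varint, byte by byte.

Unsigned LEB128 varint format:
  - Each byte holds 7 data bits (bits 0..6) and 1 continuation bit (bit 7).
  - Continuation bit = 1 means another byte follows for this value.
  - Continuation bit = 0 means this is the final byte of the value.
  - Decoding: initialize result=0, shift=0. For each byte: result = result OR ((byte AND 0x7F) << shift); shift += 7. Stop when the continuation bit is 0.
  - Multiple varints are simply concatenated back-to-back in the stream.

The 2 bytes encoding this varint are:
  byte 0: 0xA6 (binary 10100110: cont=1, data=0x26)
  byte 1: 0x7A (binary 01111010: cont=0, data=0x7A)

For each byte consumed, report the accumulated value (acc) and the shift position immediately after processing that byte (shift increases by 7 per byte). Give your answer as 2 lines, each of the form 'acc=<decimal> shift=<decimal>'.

Answer: acc=38 shift=7
acc=15654 shift=14

Derivation:
byte 0=0xA6: payload=0x26=38, contrib = 38<<0 = 38; acc -> 38, shift -> 7
byte 1=0x7A: payload=0x7A=122, contrib = 122<<7 = 15616; acc -> 15654, shift -> 14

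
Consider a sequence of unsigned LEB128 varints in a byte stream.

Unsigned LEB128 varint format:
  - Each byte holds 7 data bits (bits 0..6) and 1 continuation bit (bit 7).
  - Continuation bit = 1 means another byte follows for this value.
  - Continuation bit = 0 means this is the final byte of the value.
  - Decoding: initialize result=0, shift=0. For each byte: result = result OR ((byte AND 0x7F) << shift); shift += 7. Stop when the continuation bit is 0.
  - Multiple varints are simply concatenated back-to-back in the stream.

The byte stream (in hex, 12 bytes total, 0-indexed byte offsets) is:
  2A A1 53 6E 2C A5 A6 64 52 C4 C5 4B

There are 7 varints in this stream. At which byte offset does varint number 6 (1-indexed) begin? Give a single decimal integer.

Answer: 8

Derivation:
  byte[0]=0x2A cont=0 payload=0x2A=42: acc |= 42<<0 -> acc=42 shift=7 [end]
Varint 1: bytes[0:1] = 2A -> value 42 (1 byte(s))
  byte[1]=0xA1 cont=1 payload=0x21=33: acc |= 33<<0 -> acc=33 shift=7
  byte[2]=0x53 cont=0 payload=0x53=83: acc |= 83<<7 -> acc=10657 shift=14 [end]
Varint 2: bytes[1:3] = A1 53 -> value 10657 (2 byte(s))
  byte[3]=0x6E cont=0 payload=0x6E=110: acc |= 110<<0 -> acc=110 shift=7 [end]
Varint 3: bytes[3:4] = 6E -> value 110 (1 byte(s))
  byte[4]=0x2C cont=0 payload=0x2C=44: acc |= 44<<0 -> acc=44 shift=7 [end]
Varint 4: bytes[4:5] = 2C -> value 44 (1 byte(s))
  byte[5]=0xA5 cont=1 payload=0x25=37: acc |= 37<<0 -> acc=37 shift=7
  byte[6]=0xA6 cont=1 payload=0x26=38: acc |= 38<<7 -> acc=4901 shift=14
  byte[7]=0x64 cont=0 payload=0x64=100: acc |= 100<<14 -> acc=1643301 shift=21 [end]
Varint 5: bytes[5:8] = A5 A6 64 -> value 1643301 (3 byte(s))
  byte[8]=0x52 cont=0 payload=0x52=82: acc |= 82<<0 -> acc=82 shift=7 [end]
Varint 6: bytes[8:9] = 52 -> value 82 (1 byte(s))
  byte[9]=0xC4 cont=1 payload=0x44=68: acc |= 68<<0 -> acc=68 shift=7
  byte[10]=0xC5 cont=1 payload=0x45=69: acc |= 69<<7 -> acc=8900 shift=14
  byte[11]=0x4B cont=0 payload=0x4B=75: acc |= 75<<14 -> acc=1237700 shift=21 [end]
Varint 7: bytes[9:12] = C4 C5 4B -> value 1237700 (3 byte(s))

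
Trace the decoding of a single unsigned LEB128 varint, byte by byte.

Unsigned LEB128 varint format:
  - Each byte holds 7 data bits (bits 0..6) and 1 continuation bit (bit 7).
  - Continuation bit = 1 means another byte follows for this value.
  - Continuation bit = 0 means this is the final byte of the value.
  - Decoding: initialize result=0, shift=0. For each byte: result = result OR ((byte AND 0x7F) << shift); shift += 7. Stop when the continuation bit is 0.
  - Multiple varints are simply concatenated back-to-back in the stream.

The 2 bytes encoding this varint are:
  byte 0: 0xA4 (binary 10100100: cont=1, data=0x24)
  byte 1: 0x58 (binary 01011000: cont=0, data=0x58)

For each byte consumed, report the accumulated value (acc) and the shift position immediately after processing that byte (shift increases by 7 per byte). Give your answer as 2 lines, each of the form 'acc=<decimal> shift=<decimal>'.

Answer: acc=36 shift=7
acc=11300 shift=14

Derivation:
byte 0=0xA4: payload=0x24=36, contrib = 36<<0 = 36; acc -> 36, shift -> 7
byte 1=0x58: payload=0x58=88, contrib = 88<<7 = 11264; acc -> 11300, shift -> 14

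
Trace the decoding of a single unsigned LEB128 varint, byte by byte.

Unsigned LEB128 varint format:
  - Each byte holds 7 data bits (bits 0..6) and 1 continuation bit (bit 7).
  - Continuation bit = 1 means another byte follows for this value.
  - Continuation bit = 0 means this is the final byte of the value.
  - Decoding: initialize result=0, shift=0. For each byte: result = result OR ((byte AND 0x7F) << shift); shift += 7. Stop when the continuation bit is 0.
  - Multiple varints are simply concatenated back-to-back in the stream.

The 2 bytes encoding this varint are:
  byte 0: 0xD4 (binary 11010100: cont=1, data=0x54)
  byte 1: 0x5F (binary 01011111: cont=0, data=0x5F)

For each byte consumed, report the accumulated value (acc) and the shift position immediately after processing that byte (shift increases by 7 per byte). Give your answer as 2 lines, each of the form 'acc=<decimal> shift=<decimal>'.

byte 0=0xD4: payload=0x54=84, contrib = 84<<0 = 84; acc -> 84, shift -> 7
byte 1=0x5F: payload=0x5F=95, contrib = 95<<7 = 12160; acc -> 12244, shift -> 14

Answer: acc=84 shift=7
acc=12244 shift=14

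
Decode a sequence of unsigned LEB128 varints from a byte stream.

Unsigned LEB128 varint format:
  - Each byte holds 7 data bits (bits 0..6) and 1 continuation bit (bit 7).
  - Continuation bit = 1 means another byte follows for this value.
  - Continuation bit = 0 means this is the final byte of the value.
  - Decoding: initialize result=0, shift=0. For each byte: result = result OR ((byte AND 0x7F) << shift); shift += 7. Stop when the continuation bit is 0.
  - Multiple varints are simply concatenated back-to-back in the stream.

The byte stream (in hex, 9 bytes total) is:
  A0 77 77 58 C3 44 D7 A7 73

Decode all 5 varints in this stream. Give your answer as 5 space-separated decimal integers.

Answer: 15264 119 88 8771 1889239

Derivation:
  byte[0]=0xA0 cont=1 payload=0x20=32: acc |= 32<<0 -> acc=32 shift=7
  byte[1]=0x77 cont=0 payload=0x77=119: acc |= 119<<7 -> acc=15264 shift=14 [end]
Varint 1: bytes[0:2] = A0 77 -> value 15264 (2 byte(s))
  byte[2]=0x77 cont=0 payload=0x77=119: acc |= 119<<0 -> acc=119 shift=7 [end]
Varint 2: bytes[2:3] = 77 -> value 119 (1 byte(s))
  byte[3]=0x58 cont=0 payload=0x58=88: acc |= 88<<0 -> acc=88 shift=7 [end]
Varint 3: bytes[3:4] = 58 -> value 88 (1 byte(s))
  byte[4]=0xC3 cont=1 payload=0x43=67: acc |= 67<<0 -> acc=67 shift=7
  byte[5]=0x44 cont=0 payload=0x44=68: acc |= 68<<7 -> acc=8771 shift=14 [end]
Varint 4: bytes[4:6] = C3 44 -> value 8771 (2 byte(s))
  byte[6]=0xD7 cont=1 payload=0x57=87: acc |= 87<<0 -> acc=87 shift=7
  byte[7]=0xA7 cont=1 payload=0x27=39: acc |= 39<<7 -> acc=5079 shift=14
  byte[8]=0x73 cont=0 payload=0x73=115: acc |= 115<<14 -> acc=1889239 shift=21 [end]
Varint 5: bytes[6:9] = D7 A7 73 -> value 1889239 (3 byte(s))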